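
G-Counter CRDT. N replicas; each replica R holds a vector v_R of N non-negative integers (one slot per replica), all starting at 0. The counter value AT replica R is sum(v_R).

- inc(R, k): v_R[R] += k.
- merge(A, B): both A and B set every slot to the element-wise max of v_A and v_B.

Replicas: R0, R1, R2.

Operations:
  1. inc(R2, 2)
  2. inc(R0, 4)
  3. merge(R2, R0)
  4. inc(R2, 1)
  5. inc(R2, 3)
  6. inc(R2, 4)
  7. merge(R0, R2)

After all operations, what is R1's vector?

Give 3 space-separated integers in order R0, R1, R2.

Op 1: inc R2 by 2 -> R2=(0,0,2) value=2
Op 2: inc R0 by 4 -> R0=(4,0,0) value=4
Op 3: merge R2<->R0 -> R2=(4,0,2) R0=(4,0,2)
Op 4: inc R2 by 1 -> R2=(4,0,3) value=7
Op 5: inc R2 by 3 -> R2=(4,0,6) value=10
Op 6: inc R2 by 4 -> R2=(4,0,10) value=14
Op 7: merge R0<->R2 -> R0=(4,0,10) R2=(4,0,10)

Answer: 0 0 0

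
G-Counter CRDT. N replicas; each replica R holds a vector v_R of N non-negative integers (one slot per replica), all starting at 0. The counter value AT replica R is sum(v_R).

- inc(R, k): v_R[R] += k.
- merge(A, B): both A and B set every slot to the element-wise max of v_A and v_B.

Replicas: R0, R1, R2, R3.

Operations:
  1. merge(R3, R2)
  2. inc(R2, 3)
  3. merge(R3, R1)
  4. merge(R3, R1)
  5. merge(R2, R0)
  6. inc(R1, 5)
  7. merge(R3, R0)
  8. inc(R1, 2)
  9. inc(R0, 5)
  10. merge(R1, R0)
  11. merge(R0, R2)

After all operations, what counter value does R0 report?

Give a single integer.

Answer: 15

Derivation:
Op 1: merge R3<->R2 -> R3=(0,0,0,0) R2=(0,0,0,0)
Op 2: inc R2 by 3 -> R2=(0,0,3,0) value=3
Op 3: merge R3<->R1 -> R3=(0,0,0,0) R1=(0,0,0,0)
Op 4: merge R3<->R1 -> R3=(0,0,0,0) R1=(0,0,0,0)
Op 5: merge R2<->R0 -> R2=(0,0,3,0) R0=(0,0,3,0)
Op 6: inc R1 by 5 -> R1=(0,5,0,0) value=5
Op 7: merge R3<->R0 -> R3=(0,0,3,0) R0=(0,0,3,0)
Op 8: inc R1 by 2 -> R1=(0,7,0,0) value=7
Op 9: inc R0 by 5 -> R0=(5,0,3,0) value=8
Op 10: merge R1<->R0 -> R1=(5,7,3,0) R0=(5,7,3,0)
Op 11: merge R0<->R2 -> R0=(5,7,3,0) R2=(5,7,3,0)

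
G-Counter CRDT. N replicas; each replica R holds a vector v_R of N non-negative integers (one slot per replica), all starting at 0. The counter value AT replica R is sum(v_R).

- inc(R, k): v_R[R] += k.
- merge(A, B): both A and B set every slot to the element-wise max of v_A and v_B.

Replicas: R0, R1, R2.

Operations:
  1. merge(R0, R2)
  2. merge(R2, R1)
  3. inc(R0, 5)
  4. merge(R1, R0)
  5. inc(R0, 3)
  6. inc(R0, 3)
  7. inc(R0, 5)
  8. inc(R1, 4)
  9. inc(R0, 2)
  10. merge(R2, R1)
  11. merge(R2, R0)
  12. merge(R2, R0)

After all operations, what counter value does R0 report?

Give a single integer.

Op 1: merge R0<->R2 -> R0=(0,0,0) R2=(0,0,0)
Op 2: merge R2<->R1 -> R2=(0,0,0) R1=(0,0,0)
Op 3: inc R0 by 5 -> R0=(5,0,0) value=5
Op 4: merge R1<->R0 -> R1=(5,0,0) R0=(5,0,0)
Op 5: inc R0 by 3 -> R0=(8,0,0) value=8
Op 6: inc R0 by 3 -> R0=(11,0,0) value=11
Op 7: inc R0 by 5 -> R0=(16,0,0) value=16
Op 8: inc R1 by 4 -> R1=(5,4,0) value=9
Op 9: inc R0 by 2 -> R0=(18,0,0) value=18
Op 10: merge R2<->R1 -> R2=(5,4,0) R1=(5,4,0)
Op 11: merge R2<->R0 -> R2=(18,4,0) R0=(18,4,0)
Op 12: merge R2<->R0 -> R2=(18,4,0) R0=(18,4,0)

Answer: 22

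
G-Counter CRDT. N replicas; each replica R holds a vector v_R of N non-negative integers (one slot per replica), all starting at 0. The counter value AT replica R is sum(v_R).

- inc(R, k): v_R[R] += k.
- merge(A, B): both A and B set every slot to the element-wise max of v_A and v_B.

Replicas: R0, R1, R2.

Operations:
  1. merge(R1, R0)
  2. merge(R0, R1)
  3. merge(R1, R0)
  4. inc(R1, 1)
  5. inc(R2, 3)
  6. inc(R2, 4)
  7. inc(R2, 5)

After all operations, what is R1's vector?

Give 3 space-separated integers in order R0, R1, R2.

Answer: 0 1 0

Derivation:
Op 1: merge R1<->R0 -> R1=(0,0,0) R0=(0,0,0)
Op 2: merge R0<->R1 -> R0=(0,0,0) R1=(0,0,0)
Op 3: merge R1<->R0 -> R1=(0,0,0) R0=(0,0,0)
Op 4: inc R1 by 1 -> R1=(0,1,0) value=1
Op 5: inc R2 by 3 -> R2=(0,0,3) value=3
Op 6: inc R2 by 4 -> R2=(0,0,7) value=7
Op 7: inc R2 by 5 -> R2=(0,0,12) value=12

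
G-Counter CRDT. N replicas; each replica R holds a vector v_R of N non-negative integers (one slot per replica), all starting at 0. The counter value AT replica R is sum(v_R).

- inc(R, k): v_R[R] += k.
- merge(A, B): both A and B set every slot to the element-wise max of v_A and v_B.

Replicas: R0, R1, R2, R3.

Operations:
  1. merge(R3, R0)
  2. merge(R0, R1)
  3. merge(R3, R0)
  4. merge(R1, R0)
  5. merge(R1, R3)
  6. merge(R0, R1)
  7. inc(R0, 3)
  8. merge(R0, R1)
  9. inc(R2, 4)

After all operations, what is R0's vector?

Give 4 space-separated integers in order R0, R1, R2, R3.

Answer: 3 0 0 0

Derivation:
Op 1: merge R3<->R0 -> R3=(0,0,0,0) R0=(0,0,0,0)
Op 2: merge R0<->R1 -> R0=(0,0,0,0) R1=(0,0,0,0)
Op 3: merge R3<->R0 -> R3=(0,0,0,0) R0=(0,0,0,0)
Op 4: merge R1<->R0 -> R1=(0,0,0,0) R0=(0,0,0,0)
Op 5: merge R1<->R3 -> R1=(0,0,0,0) R3=(0,0,0,0)
Op 6: merge R0<->R1 -> R0=(0,0,0,0) R1=(0,0,0,0)
Op 7: inc R0 by 3 -> R0=(3,0,0,0) value=3
Op 8: merge R0<->R1 -> R0=(3,0,0,0) R1=(3,0,0,0)
Op 9: inc R2 by 4 -> R2=(0,0,4,0) value=4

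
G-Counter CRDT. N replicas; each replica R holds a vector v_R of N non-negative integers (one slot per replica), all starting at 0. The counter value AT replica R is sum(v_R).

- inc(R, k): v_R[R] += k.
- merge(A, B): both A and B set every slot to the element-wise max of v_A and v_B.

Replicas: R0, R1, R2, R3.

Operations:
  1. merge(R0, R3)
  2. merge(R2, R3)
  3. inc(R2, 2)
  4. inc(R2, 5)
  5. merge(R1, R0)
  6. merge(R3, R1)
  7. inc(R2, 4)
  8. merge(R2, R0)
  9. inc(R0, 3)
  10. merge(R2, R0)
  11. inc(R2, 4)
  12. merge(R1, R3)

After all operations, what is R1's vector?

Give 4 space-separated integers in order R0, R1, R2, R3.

Answer: 0 0 0 0

Derivation:
Op 1: merge R0<->R3 -> R0=(0,0,0,0) R3=(0,0,0,0)
Op 2: merge R2<->R3 -> R2=(0,0,0,0) R3=(0,0,0,0)
Op 3: inc R2 by 2 -> R2=(0,0,2,0) value=2
Op 4: inc R2 by 5 -> R2=(0,0,7,0) value=7
Op 5: merge R1<->R0 -> R1=(0,0,0,0) R0=(0,0,0,0)
Op 6: merge R3<->R1 -> R3=(0,0,0,0) R1=(0,0,0,0)
Op 7: inc R2 by 4 -> R2=(0,0,11,0) value=11
Op 8: merge R2<->R0 -> R2=(0,0,11,0) R0=(0,0,11,0)
Op 9: inc R0 by 3 -> R0=(3,0,11,0) value=14
Op 10: merge R2<->R0 -> R2=(3,0,11,0) R0=(3,0,11,0)
Op 11: inc R2 by 4 -> R2=(3,0,15,0) value=18
Op 12: merge R1<->R3 -> R1=(0,0,0,0) R3=(0,0,0,0)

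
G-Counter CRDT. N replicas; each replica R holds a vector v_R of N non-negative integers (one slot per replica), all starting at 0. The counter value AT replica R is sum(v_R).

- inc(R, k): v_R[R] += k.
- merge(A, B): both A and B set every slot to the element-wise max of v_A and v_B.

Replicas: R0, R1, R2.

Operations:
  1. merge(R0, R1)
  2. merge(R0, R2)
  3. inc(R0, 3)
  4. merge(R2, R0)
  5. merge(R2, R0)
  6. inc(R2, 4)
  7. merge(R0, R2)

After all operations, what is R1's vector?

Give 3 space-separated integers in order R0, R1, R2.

Op 1: merge R0<->R1 -> R0=(0,0,0) R1=(0,0,0)
Op 2: merge R0<->R2 -> R0=(0,0,0) R2=(0,0,0)
Op 3: inc R0 by 3 -> R0=(3,0,0) value=3
Op 4: merge R2<->R0 -> R2=(3,0,0) R0=(3,0,0)
Op 5: merge R2<->R0 -> R2=(3,0,0) R0=(3,0,0)
Op 6: inc R2 by 4 -> R2=(3,0,4) value=7
Op 7: merge R0<->R2 -> R0=(3,0,4) R2=(3,0,4)

Answer: 0 0 0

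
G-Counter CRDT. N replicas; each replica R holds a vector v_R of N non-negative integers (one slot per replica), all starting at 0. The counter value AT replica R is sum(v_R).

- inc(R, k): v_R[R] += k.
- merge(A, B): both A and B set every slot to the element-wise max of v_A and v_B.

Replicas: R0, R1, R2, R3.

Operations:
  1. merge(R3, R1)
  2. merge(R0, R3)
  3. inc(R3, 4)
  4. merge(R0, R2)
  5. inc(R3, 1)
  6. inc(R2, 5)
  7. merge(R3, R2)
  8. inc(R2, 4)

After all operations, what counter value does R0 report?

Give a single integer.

Answer: 0

Derivation:
Op 1: merge R3<->R1 -> R3=(0,0,0,0) R1=(0,0,0,0)
Op 2: merge R0<->R3 -> R0=(0,0,0,0) R3=(0,0,0,0)
Op 3: inc R3 by 4 -> R3=(0,0,0,4) value=4
Op 4: merge R0<->R2 -> R0=(0,0,0,0) R2=(0,0,0,0)
Op 5: inc R3 by 1 -> R3=(0,0,0,5) value=5
Op 6: inc R2 by 5 -> R2=(0,0,5,0) value=5
Op 7: merge R3<->R2 -> R3=(0,0,5,5) R2=(0,0,5,5)
Op 8: inc R2 by 4 -> R2=(0,0,9,5) value=14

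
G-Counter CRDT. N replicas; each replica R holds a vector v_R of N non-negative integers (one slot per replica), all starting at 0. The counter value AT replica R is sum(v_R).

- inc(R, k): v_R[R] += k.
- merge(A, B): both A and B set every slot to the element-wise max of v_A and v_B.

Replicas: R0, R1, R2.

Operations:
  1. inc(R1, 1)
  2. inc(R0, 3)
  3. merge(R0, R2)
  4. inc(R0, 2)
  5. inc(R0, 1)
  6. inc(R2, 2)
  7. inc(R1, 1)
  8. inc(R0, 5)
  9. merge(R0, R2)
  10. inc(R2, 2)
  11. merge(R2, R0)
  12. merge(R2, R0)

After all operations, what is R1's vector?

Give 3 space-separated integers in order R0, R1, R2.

Op 1: inc R1 by 1 -> R1=(0,1,0) value=1
Op 2: inc R0 by 3 -> R0=(3,0,0) value=3
Op 3: merge R0<->R2 -> R0=(3,0,0) R2=(3,0,0)
Op 4: inc R0 by 2 -> R0=(5,0,0) value=5
Op 5: inc R0 by 1 -> R0=(6,0,0) value=6
Op 6: inc R2 by 2 -> R2=(3,0,2) value=5
Op 7: inc R1 by 1 -> R1=(0,2,0) value=2
Op 8: inc R0 by 5 -> R0=(11,0,0) value=11
Op 9: merge R0<->R2 -> R0=(11,0,2) R2=(11,0,2)
Op 10: inc R2 by 2 -> R2=(11,0,4) value=15
Op 11: merge R2<->R0 -> R2=(11,0,4) R0=(11,0,4)
Op 12: merge R2<->R0 -> R2=(11,0,4) R0=(11,0,4)

Answer: 0 2 0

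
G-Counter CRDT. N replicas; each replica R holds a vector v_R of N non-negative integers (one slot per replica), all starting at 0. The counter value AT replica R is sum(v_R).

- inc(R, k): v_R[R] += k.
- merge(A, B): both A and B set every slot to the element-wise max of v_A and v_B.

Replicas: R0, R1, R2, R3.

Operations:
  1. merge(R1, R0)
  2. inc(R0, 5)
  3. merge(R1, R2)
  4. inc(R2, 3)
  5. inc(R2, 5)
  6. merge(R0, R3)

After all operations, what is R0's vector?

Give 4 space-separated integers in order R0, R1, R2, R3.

Op 1: merge R1<->R0 -> R1=(0,0,0,0) R0=(0,0,0,0)
Op 2: inc R0 by 5 -> R0=(5,0,0,0) value=5
Op 3: merge R1<->R2 -> R1=(0,0,0,0) R2=(0,0,0,0)
Op 4: inc R2 by 3 -> R2=(0,0,3,0) value=3
Op 5: inc R2 by 5 -> R2=(0,0,8,0) value=8
Op 6: merge R0<->R3 -> R0=(5,0,0,0) R3=(5,0,0,0)

Answer: 5 0 0 0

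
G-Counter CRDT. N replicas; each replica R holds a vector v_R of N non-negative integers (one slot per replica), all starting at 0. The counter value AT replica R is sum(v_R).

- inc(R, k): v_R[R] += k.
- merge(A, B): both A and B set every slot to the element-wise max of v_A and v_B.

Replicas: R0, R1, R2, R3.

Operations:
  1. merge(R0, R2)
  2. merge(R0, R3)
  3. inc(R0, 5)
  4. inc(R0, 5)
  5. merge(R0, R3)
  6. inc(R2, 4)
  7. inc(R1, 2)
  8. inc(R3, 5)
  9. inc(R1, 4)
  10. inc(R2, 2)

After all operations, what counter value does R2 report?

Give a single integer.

Op 1: merge R0<->R2 -> R0=(0,0,0,0) R2=(0,0,0,0)
Op 2: merge R0<->R3 -> R0=(0,0,0,0) R3=(0,0,0,0)
Op 3: inc R0 by 5 -> R0=(5,0,0,0) value=5
Op 4: inc R0 by 5 -> R0=(10,0,0,0) value=10
Op 5: merge R0<->R3 -> R0=(10,0,0,0) R3=(10,0,0,0)
Op 6: inc R2 by 4 -> R2=(0,0,4,0) value=4
Op 7: inc R1 by 2 -> R1=(0,2,0,0) value=2
Op 8: inc R3 by 5 -> R3=(10,0,0,5) value=15
Op 9: inc R1 by 4 -> R1=(0,6,0,0) value=6
Op 10: inc R2 by 2 -> R2=(0,0,6,0) value=6

Answer: 6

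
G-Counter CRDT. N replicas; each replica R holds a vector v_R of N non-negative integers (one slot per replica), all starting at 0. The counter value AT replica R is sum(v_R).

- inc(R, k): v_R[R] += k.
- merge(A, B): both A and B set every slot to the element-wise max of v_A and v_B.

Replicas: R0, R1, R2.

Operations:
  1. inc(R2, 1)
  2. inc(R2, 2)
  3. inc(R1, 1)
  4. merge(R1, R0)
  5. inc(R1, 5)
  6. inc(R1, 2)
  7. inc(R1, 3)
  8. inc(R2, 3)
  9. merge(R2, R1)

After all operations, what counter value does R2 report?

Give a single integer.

Answer: 17

Derivation:
Op 1: inc R2 by 1 -> R2=(0,0,1) value=1
Op 2: inc R2 by 2 -> R2=(0,0,3) value=3
Op 3: inc R1 by 1 -> R1=(0,1,0) value=1
Op 4: merge R1<->R0 -> R1=(0,1,0) R0=(0,1,0)
Op 5: inc R1 by 5 -> R1=(0,6,0) value=6
Op 6: inc R1 by 2 -> R1=(0,8,0) value=8
Op 7: inc R1 by 3 -> R1=(0,11,0) value=11
Op 8: inc R2 by 3 -> R2=(0,0,6) value=6
Op 9: merge R2<->R1 -> R2=(0,11,6) R1=(0,11,6)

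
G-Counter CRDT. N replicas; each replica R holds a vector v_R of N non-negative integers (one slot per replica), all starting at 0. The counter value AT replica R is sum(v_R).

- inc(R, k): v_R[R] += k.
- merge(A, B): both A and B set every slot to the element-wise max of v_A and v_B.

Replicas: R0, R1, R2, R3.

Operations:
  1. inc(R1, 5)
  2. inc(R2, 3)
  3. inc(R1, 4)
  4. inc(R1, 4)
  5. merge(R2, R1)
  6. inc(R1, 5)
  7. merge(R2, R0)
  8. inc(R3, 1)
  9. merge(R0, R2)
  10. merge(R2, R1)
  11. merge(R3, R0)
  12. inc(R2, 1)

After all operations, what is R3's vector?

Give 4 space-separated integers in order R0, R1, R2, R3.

Op 1: inc R1 by 5 -> R1=(0,5,0,0) value=5
Op 2: inc R2 by 3 -> R2=(0,0,3,0) value=3
Op 3: inc R1 by 4 -> R1=(0,9,0,0) value=9
Op 4: inc R1 by 4 -> R1=(0,13,0,0) value=13
Op 5: merge R2<->R1 -> R2=(0,13,3,0) R1=(0,13,3,0)
Op 6: inc R1 by 5 -> R1=(0,18,3,0) value=21
Op 7: merge R2<->R0 -> R2=(0,13,3,0) R0=(0,13,3,0)
Op 8: inc R3 by 1 -> R3=(0,0,0,1) value=1
Op 9: merge R0<->R2 -> R0=(0,13,3,0) R2=(0,13,3,0)
Op 10: merge R2<->R1 -> R2=(0,18,3,0) R1=(0,18,3,0)
Op 11: merge R3<->R0 -> R3=(0,13,3,1) R0=(0,13,3,1)
Op 12: inc R2 by 1 -> R2=(0,18,4,0) value=22

Answer: 0 13 3 1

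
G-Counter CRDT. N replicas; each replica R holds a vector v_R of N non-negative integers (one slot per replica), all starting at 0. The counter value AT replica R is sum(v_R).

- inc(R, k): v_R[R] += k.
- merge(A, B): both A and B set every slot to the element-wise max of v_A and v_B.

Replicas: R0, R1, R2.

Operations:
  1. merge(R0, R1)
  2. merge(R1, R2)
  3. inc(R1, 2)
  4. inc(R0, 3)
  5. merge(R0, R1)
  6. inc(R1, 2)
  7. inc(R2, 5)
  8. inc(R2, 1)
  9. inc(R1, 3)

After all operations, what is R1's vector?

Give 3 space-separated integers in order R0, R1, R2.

Answer: 3 7 0

Derivation:
Op 1: merge R0<->R1 -> R0=(0,0,0) R1=(0,0,0)
Op 2: merge R1<->R2 -> R1=(0,0,0) R2=(0,0,0)
Op 3: inc R1 by 2 -> R1=(0,2,0) value=2
Op 4: inc R0 by 3 -> R0=(3,0,0) value=3
Op 5: merge R0<->R1 -> R0=(3,2,0) R1=(3,2,0)
Op 6: inc R1 by 2 -> R1=(3,4,0) value=7
Op 7: inc R2 by 5 -> R2=(0,0,5) value=5
Op 8: inc R2 by 1 -> R2=(0,0,6) value=6
Op 9: inc R1 by 3 -> R1=(3,7,0) value=10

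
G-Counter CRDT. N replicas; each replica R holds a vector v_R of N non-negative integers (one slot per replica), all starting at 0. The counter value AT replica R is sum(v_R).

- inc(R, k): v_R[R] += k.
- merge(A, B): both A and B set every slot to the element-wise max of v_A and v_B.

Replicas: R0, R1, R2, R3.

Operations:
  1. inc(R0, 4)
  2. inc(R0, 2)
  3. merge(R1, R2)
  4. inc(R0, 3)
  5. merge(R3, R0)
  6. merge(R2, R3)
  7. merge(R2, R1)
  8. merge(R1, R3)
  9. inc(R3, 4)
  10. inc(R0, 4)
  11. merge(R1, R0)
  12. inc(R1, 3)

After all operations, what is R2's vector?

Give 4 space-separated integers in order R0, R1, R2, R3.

Answer: 9 0 0 0

Derivation:
Op 1: inc R0 by 4 -> R0=(4,0,0,0) value=4
Op 2: inc R0 by 2 -> R0=(6,0,0,0) value=6
Op 3: merge R1<->R2 -> R1=(0,0,0,0) R2=(0,0,0,0)
Op 4: inc R0 by 3 -> R0=(9,0,0,0) value=9
Op 5: merge R3<->R0 -> R3=(9,0,0,0) R0=(9,0,0,0)
Op 6: merge R2<->R3 -> R2=(9,0,0,0) R3=(9,0,0,0)
Op 7: merge R2<->R1 -> R2=(9,0,0,0) R1=(9,0,0,0)
Op 8: merge R1<->R3 -> R1=(9,0,0,0) R3=(9,0,0,0)
Op 9: inc R3 by 4 -> R3=(9,0,0,4) value=13
Op 10: inc R0 by 4 -> R0=(13,0,0,0) value=13
Op 11: merge R1<->R0 -> R1=(13,0,0,0) R0=(13,0,0,0)
Op 12: inc R1 by 3 -> R1=(13,3,0,0) value=16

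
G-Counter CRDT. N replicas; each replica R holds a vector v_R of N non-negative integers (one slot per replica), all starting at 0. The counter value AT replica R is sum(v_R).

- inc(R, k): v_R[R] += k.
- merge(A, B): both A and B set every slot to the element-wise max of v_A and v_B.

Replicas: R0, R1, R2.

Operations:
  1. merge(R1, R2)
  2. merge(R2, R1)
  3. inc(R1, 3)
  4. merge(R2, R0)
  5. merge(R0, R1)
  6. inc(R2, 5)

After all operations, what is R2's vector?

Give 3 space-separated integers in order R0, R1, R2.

Op 1: merge R1<->R2 -> R1=(0,0,0) R2=(0,0,0)
Op 2: merge R2<->R1 -> R2=(0,0,0) R1=(0,0,0)
Op 3: inc R1 by 3 -> R1=(0,3,0) value=3
Op 4: merge R2<->R0 -> R2=(0,0,0) R0=(0,0,0)
Op 5: merge R0<->R1 -> R0=(0,3,0) R1=(0,3,0)
Op 6: inc R2 by 5 -> R2=(0,0,5) value=5

Answer: 0 0 5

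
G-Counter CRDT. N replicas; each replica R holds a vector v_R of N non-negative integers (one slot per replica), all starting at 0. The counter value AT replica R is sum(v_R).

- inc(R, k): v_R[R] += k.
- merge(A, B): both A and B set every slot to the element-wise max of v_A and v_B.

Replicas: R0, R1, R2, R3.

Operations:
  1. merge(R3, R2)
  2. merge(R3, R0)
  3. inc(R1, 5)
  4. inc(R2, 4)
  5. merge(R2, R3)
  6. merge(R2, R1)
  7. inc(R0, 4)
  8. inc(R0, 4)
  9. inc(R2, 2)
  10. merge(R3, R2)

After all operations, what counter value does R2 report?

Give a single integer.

Op 1: merge R3<->R2 -> R3=(0,0,0,0) R2=(0,0,0,0)
Op 2: merge R3<->R0 -> R3=(0,0,0,0) R0=(0,0,0,0)
Op 3: inc R1 by 5 -> R1=(0,5,0,0) value=5
Op 4: inc R2 by 4 -> R2=(0,0,4,0) value=4
Op 5: merge R2<->R3 -> R2=(0,0,4,0) R3=(0,0,4,0)
Op 6: merge R2<->R1 -> R2=(0,5,4,0) R1=(0,5,4,0)
Op 7: inc R0 by 4 -> R0=(4,0,0,0) value=4
Op 8: inc R0 by 4 -> R0=(8,0,0,0) value=8
Op 9: inc R2 by 2 -> R2=(0,5,6,0) value=11
Op 10: merge R3<->R2 -> R3=(0,5,6,0) R2=(0,5,6,0)

Answer: 11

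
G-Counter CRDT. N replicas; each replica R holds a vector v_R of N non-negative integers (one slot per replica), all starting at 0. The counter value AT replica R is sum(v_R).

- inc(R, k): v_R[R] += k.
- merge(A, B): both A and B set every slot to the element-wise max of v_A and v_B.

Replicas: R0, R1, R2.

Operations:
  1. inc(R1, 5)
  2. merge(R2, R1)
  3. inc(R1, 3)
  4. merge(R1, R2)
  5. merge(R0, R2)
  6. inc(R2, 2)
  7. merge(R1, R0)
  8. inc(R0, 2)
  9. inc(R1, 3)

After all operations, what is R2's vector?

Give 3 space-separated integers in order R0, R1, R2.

Op 1: inc R1 by 5 -> R1=(0,5,0) value=5
Op 2: merge R2<->R1 -> R2=(0,5,0) R1=(0,5,0)
Op 3: inc R1 by 3 -> R1=(0,8,0) value=8
Op 4: merge R1<->R2 -> R1=(0,8,0) R2=(0,8,0)
Op 5: merge R0<->R2 -> R0=(0,8,0) R2=(0,8,0)
Op 6: inc R2 by 2 -> R2=(0,8,2) value=10
Op 7: merge R1<->R0 -> R1=(0,8,0) R0=(0,8,0)
Op 8: inc R0 by 2 -> R0=(2,8,0) value=10
Op 9: inc R1 by 3 -> R1=(0,11,0) value=11

Answer: 0 8 2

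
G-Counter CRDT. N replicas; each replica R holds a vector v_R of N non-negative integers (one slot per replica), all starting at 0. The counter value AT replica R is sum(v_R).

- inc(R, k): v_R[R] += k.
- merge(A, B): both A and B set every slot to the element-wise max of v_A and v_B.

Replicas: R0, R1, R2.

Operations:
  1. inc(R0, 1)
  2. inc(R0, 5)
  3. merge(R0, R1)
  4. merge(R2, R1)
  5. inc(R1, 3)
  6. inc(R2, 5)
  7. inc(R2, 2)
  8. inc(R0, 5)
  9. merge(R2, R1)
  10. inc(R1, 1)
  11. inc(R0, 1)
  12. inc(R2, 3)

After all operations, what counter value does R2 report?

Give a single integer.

Op 1: inc R0 by 1 -> R0=(1,0,0) value=1
Op 2: inc R0 by 5 -> R0=(6,0,0) value=6
Op 3: merge R0<->R1 -> R0=(6,0,0) R1=(6,0,0)
Op 4: merge R2<->R1 -> R2=(6,0,0) R1=(6,0,0)
Op 5: inc R1 by 3 -> R1=(6,3,0) value=9
Op 6: inc R2 by 5 -> R2=(6,0,5) value=11
Op 7: inc R2 by 2 -> R2=(6,0,7) value=13
Op 8: inc R0 by 5 -> R0=(11,0,0) value=11
Op 9: merge R2<->R1 -> R2=(6,3,7) R1=(6,3,7)
Op 10: inc R1 by 1 -> R1=(6,4,7) value=17
Op 11: inc R0 by 1 -> R0=(12,0,0) value=12
Op 12: inc R2 by 3 -> R2=(6,3,10) value=19

Answer: 19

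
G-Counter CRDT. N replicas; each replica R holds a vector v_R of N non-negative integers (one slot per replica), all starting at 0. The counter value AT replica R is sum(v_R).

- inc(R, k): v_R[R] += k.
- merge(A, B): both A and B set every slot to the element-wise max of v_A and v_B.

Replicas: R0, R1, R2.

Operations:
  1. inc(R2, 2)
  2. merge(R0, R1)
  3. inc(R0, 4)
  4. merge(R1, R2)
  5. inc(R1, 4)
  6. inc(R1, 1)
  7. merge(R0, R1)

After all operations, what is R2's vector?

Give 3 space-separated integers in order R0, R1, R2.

Op 1: inc R2 by 2 -> R2=(0,0,2) value=2
Op 2: merge R0<->R1 -> R0=(0,0,0) R1=(0,0,0)
Op 3: inc R0 by 4 -> R0=(4,0,0) value=4
Op 4: merge R1<->R2 -> R1=(0,0,2) R2=(0,0,2)
Op 5: inc R1 by 4 -> R1=(0,4,2) value=6
Op 6: inc R1 by 1 -> R1=(0,5,2) value=7
Op 7: merge R0<->R1 -> R0=(4,5,2) R1=(4,5,2)

Answer: 0 0 2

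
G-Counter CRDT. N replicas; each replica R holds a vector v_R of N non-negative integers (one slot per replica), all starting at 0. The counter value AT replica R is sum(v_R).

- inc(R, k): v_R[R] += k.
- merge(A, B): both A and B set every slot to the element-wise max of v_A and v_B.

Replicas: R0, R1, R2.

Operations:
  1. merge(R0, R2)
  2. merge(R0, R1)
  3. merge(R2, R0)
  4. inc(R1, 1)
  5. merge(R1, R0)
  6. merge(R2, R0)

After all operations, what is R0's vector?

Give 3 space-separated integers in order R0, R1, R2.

Op 1: merge R0<->R2 -> R0=(0,0,0) R2=(0,0,0)
Op 2: merge R0<->R1 -> R0=(0,0,0) R1=(0,0,0)
Op 3: merge R2<->R0 -> R2=(0,0,0) R0=(0,0,0)
Op 4: inc R1 by 1 -> R1=(0,1,0) value=1
Op 5: merge R1<->R0 -> R1=(0,1,0) R0=(0,1,0)
Op 6: merge R2<->R0 -> R2=(0,1,0) R0=(0,1,0)

Answer: 0 1 0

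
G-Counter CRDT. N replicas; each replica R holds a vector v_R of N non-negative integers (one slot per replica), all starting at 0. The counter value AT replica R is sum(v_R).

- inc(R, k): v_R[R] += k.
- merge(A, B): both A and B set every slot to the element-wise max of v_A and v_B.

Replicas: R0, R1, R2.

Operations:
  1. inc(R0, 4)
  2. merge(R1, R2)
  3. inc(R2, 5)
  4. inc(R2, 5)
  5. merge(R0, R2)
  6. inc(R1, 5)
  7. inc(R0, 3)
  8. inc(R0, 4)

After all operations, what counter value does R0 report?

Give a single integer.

Op 1: inc R0 by 4 -> R0=(4,0,0) value=4
Op 2: merge R1<->R2 -> R1=(0,0,0) R2=(0,0,0)
Op 3: inc R2 by 5 -> R2=(0,0,5) value=5
Op 4: inc R2 by 5 -> R2=(0,0,10) value=10
Op 5: merge R0<->R2 -> R0=(4,0,10) R2=(4,0,10)
Op 6: inc R1 by 5 -> R1=(0,5,0) value=5
Op 7: inc R0 by 3 -> R0=(7,0,10) value=17
Op 8: inc R0 by 4 -> R0=(11,0,10) value=21

Answer: 21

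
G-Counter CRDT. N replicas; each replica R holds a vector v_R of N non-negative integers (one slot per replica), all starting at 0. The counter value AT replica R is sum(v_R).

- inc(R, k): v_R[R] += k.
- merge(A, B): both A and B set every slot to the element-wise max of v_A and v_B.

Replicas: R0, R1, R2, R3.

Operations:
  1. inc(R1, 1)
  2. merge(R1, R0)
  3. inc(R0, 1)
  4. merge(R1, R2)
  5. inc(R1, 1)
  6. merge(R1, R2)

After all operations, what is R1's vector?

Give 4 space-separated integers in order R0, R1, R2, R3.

Answer: 0 2 0 0

Derivation:
Op 1: inc R1 by 1 -> R1=(0,1,0,0) value=1
Op 2: merge R1<->R0 -> R1=(0,1,0,0) R0=(0,1,0,0)
Op 3: inc R0 by 1 -> R0=(1,1,0,0) value=2
Op 4: merge R1<->R2 -> R1=(0,1,0,0) R2=(0,1,0,0)
Op 5: inc R1 by 1 -> R1=(0,2,0,0) value=2
Op 6: merge R1<->R2 -> R1=(0,2,0,0) R2=(0,2,0,0)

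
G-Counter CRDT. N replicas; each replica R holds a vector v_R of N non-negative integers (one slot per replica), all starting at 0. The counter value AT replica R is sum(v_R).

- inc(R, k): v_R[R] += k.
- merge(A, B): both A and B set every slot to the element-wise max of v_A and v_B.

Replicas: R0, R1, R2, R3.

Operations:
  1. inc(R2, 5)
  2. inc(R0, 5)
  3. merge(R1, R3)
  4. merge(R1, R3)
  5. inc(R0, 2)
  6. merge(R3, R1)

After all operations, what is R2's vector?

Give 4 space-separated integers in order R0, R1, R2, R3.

Answer: 0 0 5 0

Derivation:
Op 1: inc R2 by 5 -> R2=(0,0,5,0) value=5
Op 2: inc R0 by 5 -> R0=(5,0,0,0) value=5
Op 3: merge R1<->R3 -> R1=(0,0,0,0) R3=(0,0,0,0)
Op 4: merge R1<->R3 -> R1=(0,0,0,0) R3=(0,0,0,0)
Op 5: inc R0 by 2 -> R0=(7,0,0,0) value=7
Op 6: merge R3<->R1 -> R3=(0,0,0,0) R1=(0,0,0,0)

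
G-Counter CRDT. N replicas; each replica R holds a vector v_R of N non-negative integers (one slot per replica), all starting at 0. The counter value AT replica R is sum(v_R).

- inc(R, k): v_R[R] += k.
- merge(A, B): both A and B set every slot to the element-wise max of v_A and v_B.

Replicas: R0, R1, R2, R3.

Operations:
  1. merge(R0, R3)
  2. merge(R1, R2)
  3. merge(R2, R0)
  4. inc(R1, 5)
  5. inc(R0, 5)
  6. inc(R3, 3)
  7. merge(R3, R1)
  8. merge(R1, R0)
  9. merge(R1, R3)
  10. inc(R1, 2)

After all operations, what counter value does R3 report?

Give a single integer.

Op 1: merge R0<->R3 -> R0=(0,0,0,0) R3=(0,0,0,0)
Op 2: merge R1<->R2 -> R1=(0,0,0,0) R2=(0,0,0,0)
Op 3: merge R2<->R0 -> R2=(0,0,0,0) R0=(0,0,0,0)
Op 4: inc R1 by 5 -> R1=(0,5,0,0) value=5
Op 5: inc R0 by 5 -> R0=(5,0,0,0) value=5
Op 6: inc R3 by 3 -> R3=(0,0,0,3) value=3
Op 7: merge R3<->R1 -> R3=(0,5,0,3) R1=(0,5,0,3)
Op 8: merge R1<->R0 -> R1=(5,5,0,3) R0=(5,5,0,3)
Op 9: merge R1<->R3 -> R1=(5,5,0,3) R3=(5,5,0,3)
Op 10: inc R1 by 2 -> R1=(5,7,0,3) value=15

Answer: 13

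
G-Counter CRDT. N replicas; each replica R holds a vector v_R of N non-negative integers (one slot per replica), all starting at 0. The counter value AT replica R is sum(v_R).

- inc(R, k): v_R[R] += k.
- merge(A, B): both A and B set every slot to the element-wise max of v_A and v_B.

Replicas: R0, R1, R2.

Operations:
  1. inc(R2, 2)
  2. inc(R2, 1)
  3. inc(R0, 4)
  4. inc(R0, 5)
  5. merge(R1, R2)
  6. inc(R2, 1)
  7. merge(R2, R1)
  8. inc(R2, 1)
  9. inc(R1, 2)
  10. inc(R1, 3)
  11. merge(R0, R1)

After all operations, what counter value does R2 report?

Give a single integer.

Op 1: inc R2 by 2 -> R2=(0,0,2) value=2
Op 2: inc R2 by 1 -> R2=(0,0,3) value=3
Op 3: inc R0 by 4 -> R0=(4,0,0) value=4
Op 4: inc R0 by 5 -> R0=(9,0,0) value=9
Op 5: merge R1<->R2 -> R1=(0,0,3) R2=(0,0,3)
Op 6: inc R2 by 1 -> R2=(0,0,4) value=4
Op 7: merge R2<->R1 -> R2=(0,0,4) R1=(0,0,4)
Op 8: inc R2 by 1 -> R2=(0,0,5) value=5
Op 9: inc R1 by 2 -> R1=(0,2,4) value=6
Op 10: inc R1 by 3 -> R1=(0,5,4) value=9
Op 11: merge R0<->R1 -> R0=(9,5,4) R1=(9,5,4)

Answer: 5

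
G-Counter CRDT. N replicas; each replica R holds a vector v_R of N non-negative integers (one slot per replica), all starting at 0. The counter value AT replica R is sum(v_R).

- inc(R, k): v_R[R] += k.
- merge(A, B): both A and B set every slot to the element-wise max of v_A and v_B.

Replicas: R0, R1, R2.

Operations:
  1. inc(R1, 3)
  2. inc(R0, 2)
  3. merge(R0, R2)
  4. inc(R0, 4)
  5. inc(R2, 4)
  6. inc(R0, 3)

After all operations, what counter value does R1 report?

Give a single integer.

Op 1: inc R1 by 3 -> R1=(0,3,0) value=3
Op 2: inc R0 by 2 -> R0=(2,0,0) value=2
Op 3: merge R0<->R2 -> R0=(2,0,0) R2=(2,0,0)
Op 4: inc R0 by 4 -> R0=(6,0,0) value=6
Op 5: inc R2 by 4 -> R2=(2,0,4) value=6
Op 6: inc R0 by 3 -> R0=(9,0,0) value=9

Answer: 3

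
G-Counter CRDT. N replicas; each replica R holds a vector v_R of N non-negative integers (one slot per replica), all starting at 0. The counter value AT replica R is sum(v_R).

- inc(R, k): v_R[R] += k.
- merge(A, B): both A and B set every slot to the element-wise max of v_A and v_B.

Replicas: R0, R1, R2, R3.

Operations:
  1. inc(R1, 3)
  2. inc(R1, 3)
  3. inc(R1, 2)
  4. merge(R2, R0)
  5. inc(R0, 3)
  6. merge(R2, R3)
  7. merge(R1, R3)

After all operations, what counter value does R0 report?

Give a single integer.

Answer: 3

Derivation:
Op 1: inc R1 by 3 -> R1=(0,3,0,0) value=3
Op 2: inc R1 by 3 -> R1=(0,6,0,0) value=6
Op 3: inc R1 by 2 -> R1=(0,8,0,0) value=8
Op 4: merge R2<->R0 -> R2=(0,0,0,0) R0=(0,0,0,0)
Op 5: inc R0 by 3 -> R0=(3,0,0,0) value=3
Op 6: merge R2<->R3 -> R2=(0,0,0,0) R3=(0,0,0,0)
Op 7: merge R1<->R3 -> R1=(0,8,0,0) R3=(0,8,0,0)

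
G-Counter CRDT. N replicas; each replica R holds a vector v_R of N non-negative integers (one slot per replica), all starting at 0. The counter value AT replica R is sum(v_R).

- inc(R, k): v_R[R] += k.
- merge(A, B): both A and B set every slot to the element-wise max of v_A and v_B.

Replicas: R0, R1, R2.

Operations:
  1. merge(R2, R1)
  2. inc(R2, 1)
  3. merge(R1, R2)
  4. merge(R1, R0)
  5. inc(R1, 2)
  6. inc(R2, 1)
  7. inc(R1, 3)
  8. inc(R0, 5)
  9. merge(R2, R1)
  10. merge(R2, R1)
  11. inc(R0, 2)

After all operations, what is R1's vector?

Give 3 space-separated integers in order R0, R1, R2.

Answer: 0 5 2

Derivation:
Op 1: merge R2<->R1 -> R2=(0,0,0) R1=(0,0,0)
Op 2: inc R2 by 1 -> R2=(0,0,1) value=1
Op 3: merge R1<->R2 -> R1=(0,0,1) R2=(0,0,1)
Op 4: merge R1<->R0 -> R1=(0,0,1) R0=(0,0,1)
Op 5: inc R1 by 2 -> R1=(0,2,1) value=3
Op 6: inc R2 by 1 -> R2=(0,0,2) value=2
Op 7: inc R1 by 3 -> R1=(0,5,1) value=6
Op 8: inc R0 by 5 -> R0=(5,0,1) value=6
Op 9: merge R2<->R1 -> R2=(0,5,2) R1=(0,5,2)
Op 10: merge R2<->R1 -> R2=(0,5,2) R1=(0,5,2)
Op 11: inc R0 by 2 -> R0=(7,0,1) value=8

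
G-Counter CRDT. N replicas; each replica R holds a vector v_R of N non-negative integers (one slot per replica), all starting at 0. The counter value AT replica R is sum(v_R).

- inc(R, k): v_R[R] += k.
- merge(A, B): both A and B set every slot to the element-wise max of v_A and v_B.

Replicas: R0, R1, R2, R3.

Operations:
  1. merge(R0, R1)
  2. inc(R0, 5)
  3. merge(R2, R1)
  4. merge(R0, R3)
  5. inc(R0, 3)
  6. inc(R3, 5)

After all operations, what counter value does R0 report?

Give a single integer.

Answer: 8

Derivation:
Op 1: merge R0<->R1 -> R0=(0,0,0,0) R1=(0,0,0,0)
Op 2: inc R0 by 5 -> R0=(5,0,0,0) value=5
Op 3: merge R2<->R1 -> R2=(0,0,0,0) R1=(0,0,0,0)
Op 4: merge R0<->R3 -> R0=(5,0,0,0) R3=(5,0,0,0)
Op 5: inc R0 by 3 -> R0=(8,0,0,0) value=8
Op 6: inc R3 by 5 -> R3=(5,0,0,5) value=10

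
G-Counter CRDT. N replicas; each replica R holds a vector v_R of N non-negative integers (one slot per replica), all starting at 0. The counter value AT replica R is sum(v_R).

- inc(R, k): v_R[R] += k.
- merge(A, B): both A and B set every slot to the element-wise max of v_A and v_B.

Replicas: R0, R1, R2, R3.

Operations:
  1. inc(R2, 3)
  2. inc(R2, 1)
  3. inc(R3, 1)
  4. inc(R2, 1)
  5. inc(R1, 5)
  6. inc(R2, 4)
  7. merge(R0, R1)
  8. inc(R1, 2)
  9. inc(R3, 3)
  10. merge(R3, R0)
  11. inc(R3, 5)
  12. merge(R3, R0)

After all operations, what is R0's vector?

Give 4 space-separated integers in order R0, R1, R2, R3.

Answer: 0 5 0 9

Derivation:
Op 1: inc R2 by 3 -> R2=(0,0,3,0) value=3
Op 2: inc R2 by 1 -> R2=(0,0,4,0) value=4
Op 3: inc R3 by 1 -> R3=(0,0,0,1) value=1
Op 4: inc R2 by 1 -> R2=(0,0,5,0) value=5
Op 5: inc R1 by 5 -> R1=(0,5,0,0) value=5
Op 6: inc R2 by 4 -> R2=(0,0,9,0) value=9
Op 7: merge R0<->R1 -> R0=(0,5,0,0) R1=(0,5,0,0)
Op 8: inc R1 by 2 -> R1=(0,7,0,0) value=7
Op 9: inc R3 by 3 -> R3=(0,0,0,4) value=4
Op 10: merge R3<->R0 -> R3=(0,5,0,4) R0=(0,5,0,4)
Op 11: inc R3 by 5 -> R3=(0,5,0,9) value=14
Op 12: merge R3<->R0 -> R3=(0,5,0,9) R0=(0,5,0,9)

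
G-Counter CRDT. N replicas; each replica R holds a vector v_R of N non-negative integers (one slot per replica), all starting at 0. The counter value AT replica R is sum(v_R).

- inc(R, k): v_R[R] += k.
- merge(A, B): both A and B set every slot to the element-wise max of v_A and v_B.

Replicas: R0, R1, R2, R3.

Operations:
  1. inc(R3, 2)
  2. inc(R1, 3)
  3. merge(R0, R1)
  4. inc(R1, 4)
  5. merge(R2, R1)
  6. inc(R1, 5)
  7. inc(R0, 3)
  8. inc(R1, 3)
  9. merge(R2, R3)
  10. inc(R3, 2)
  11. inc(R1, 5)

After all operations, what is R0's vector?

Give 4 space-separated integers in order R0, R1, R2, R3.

Answer: 3 3 0 0

Derivation:
Op 1: inc R3 by 2 -> R3=(0,0,0,2) value=2
Op 2: inc R1 by 3 -> R1=(0,3,0,0) value=3
Op 3: merge R0<->R1 -> R0=(0,3,0,0) R1=(0,3,0,0)
Op 4: inc R1 by 4 -> R1=(0,7,0,0) value=7
Op 5: merge R2<->R1 -> R2=(0,7,0,0) R1=(0,7,0,0)
Op 6: inc R1 by 5 -> R1=(0,12,0,0) value=12
Op 7: inc R0 by 3 -> R0=(3,3,0,0) value=6
Op 8: inc R1 by 3 -> R1=(0,15,0,0) value=15
Op 9: merge R2<->R3 -> R2=(0,7,0,2) R3=(0,7,0,2)
Op 10: inc R3 by 2 -> R3=(0,7,0,4) value=11
Op 11: inc R1 by 5 -> R1=(0,20,0,0) value=20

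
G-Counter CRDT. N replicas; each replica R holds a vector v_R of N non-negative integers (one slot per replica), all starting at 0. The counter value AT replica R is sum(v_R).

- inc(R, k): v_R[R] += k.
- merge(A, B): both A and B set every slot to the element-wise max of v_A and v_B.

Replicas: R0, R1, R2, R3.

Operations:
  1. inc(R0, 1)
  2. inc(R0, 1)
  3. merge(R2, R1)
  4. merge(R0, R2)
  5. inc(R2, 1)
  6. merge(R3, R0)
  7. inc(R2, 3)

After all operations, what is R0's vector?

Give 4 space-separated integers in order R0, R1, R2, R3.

Answer: 2 0 0 0

Derivation:
Op 1: inc R0 by 1 -> R0=(1,0,0,0) value=1
Op 2: inc R0 by 1 -> R0=(2,0,0,0) value=2
Op 3: merge R2<->R1 -> R2=(0,0,0,0) R1=(0,0,0,0)
Op 4: merge R0<->R2 -> R0=(2,0,0,0) R2=(2,0,0,0)
Op 5: inc R2 by 1 -> R2=(2,0,1,0) value=3
Op 6: merge R3<->R0 -> R3=(2,0,0,0) R0=(2,0,0,0)
Op 7: inc R2 by 3 -> R2=(2,0,4,0) value=6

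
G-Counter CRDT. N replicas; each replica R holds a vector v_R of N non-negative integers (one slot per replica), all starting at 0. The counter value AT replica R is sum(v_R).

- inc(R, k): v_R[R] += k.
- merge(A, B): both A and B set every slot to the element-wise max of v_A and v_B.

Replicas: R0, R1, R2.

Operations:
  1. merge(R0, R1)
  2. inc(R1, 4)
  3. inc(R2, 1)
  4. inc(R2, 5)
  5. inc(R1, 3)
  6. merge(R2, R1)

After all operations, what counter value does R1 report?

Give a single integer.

Op 1: merge R0<->R1 -> R0=(0,0,0) R1=(0,0,0)
Op 2: inc R1 by 4 -> R1=(0,4,0) value=4
Op 3: inc R2 by 1 -> R2=(0,0,1) value=1
Op 4: inc R2 by 5 -> R2=(0,0,6) value=6
Op 5: inc R1 by 3 -> R1=(0,7,0) value=7
Op 6: merge R2<->R1 -> R2=(0,7,6) R1=(0,7,6)

Answer: 13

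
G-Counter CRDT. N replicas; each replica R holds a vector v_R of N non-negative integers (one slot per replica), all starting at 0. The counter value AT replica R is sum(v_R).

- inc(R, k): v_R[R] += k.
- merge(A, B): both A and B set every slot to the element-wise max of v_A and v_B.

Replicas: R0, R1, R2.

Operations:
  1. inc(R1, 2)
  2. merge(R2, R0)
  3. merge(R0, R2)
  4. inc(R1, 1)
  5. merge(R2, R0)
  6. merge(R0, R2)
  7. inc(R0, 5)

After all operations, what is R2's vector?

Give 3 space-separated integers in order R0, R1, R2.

Op 1: inc R1 by 2 -> R1=(0,2,0) value=2
Op 2: merge R2<->R0 -> R2=(0,0,0) R0=(0,0,0)
Op 3: merge R0<->R2 -> R0=(0,0,0) R2=(0,0,0)
Op 4: inc R1 by 1 -> R1=(0,3,0) value=3
Op 5: merge R2<->R0 -> R2=(0,0,0) R0=(0,0,0)
Op 6: merge R0<->R2 -> R0=(0,0,0) R2=(0,0,0)
Op 7: inc R0 by 5 -> R0=(5,0,0) value=5

Answer: 0 0 0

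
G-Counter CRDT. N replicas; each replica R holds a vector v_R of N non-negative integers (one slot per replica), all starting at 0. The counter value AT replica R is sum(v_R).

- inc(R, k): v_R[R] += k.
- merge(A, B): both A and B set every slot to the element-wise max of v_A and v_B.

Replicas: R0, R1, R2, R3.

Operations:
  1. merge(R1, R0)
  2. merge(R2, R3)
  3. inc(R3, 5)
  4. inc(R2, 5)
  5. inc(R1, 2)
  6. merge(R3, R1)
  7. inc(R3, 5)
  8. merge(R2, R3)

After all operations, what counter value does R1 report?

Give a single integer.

Answer: 7

Derivation:
Op 1: merge R1<->R0 -> R1=(0,0,0,0) R0=(0,0,0,0)
Op 2: merge R2<->R3 -> R2=(0,0,0,0) R3=(0,0,0,0)
Op 3: inc R3 by 5 -> R3=(0,0,0,5) value=5
Op 4: inc R2 by 5 -> R2=(0,0,5,0) value=5
Op 5: inc R1 by 2 -> R1=(0,2,0,0) value=2
Op 6: merge R3<->R1 -> R3=(0,2,0,5) R1=(0,2,0,5)
Op 7: inc R3 by 5 -> R3=(0,2,0,10) value=12
Op 8: merge R2<->R3 -> R2=(0,2,5,10) R3=(0,2,5,10)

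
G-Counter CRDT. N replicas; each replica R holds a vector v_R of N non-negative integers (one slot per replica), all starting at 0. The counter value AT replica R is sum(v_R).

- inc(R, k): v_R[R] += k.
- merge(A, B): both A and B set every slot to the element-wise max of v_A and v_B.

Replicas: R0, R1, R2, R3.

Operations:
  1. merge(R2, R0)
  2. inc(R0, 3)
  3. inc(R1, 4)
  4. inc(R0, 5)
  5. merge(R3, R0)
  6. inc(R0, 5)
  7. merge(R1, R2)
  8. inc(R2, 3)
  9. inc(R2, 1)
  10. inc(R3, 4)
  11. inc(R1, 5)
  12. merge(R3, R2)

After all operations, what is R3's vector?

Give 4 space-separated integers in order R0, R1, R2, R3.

Op 1: merge R2<->R0 -> R2=(0,0,0,0) R0=(0,0,0,0)
Op 2: inc R0 by 3 -> R0=(3,0,0,0) value=3
Op 3: inc R1 by 4 -> R1=(0,4,0,0) value=4
Op 4: inc R0 by 5 -> R0=(8,0,0,0) value=8
Op 5: merge R3<->R0 -> R3=(8,0,0,0) R0=(8,0,0,0)
Op 6: inc R0 by 5 -> R0=(13,0,0,0) value=13
Op 7: merge R1<->R2 -> R1=(0,4,0,0) R2=(0,4,0,0)
Op 8: inc R2 by 3 -> R2=(0,4,3,0) value=7
Op 9: inc R2 by 1 -> R2=(0,4,4,0) value=8
Op 10: inc R3 by 4 -> R3=(8,0,0,4) value=12
Op 11: inc R1 by 5 -> R1=(0,9,0,0) value=9
Op 12: merge R3<->R2 -> R3=(8,4,4,4) R2=(8,4,4,4)

Answer: 8 4 4 4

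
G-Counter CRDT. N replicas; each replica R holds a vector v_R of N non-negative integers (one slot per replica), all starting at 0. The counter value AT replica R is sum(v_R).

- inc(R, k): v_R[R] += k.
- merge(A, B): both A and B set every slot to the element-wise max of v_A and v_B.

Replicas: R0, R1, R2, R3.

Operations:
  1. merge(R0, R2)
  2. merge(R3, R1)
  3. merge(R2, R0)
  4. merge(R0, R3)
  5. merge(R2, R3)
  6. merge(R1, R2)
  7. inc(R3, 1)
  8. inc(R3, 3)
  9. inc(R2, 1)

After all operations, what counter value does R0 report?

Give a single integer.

Op 1: merge R0<->R2 -> R0=(0,0,0,0) R2=(0,0,0,0)
Op 2: merge R3<->R1 -> R3=(0,0,0,0) R1=(0,0,0,0)
Op 3: merge R2<->R0 -> R2=(0,0,0,0) R0=(0,0,0,0)
Op 4: merge R0<->R3 -> R0=(0,0,0,0) R3=(0,0,0,0)
Op 5: merge R2<->R3 -> R2=(0,0,0,0) R3=(0,0,0,0)
Op 6: merge R1<->R2 -> R1=(0,0,0,0) R2=(0,0,0,0)
Op 7: inc R3 by 1 -> R3=(0,0,0,1) value=1
Op 8: inc R3 by 3 -> R3=(0,0,0,4) value=4
Op 9: inc R2 by 1 -> R2=(0,0,1,0) value=1

Answer: 0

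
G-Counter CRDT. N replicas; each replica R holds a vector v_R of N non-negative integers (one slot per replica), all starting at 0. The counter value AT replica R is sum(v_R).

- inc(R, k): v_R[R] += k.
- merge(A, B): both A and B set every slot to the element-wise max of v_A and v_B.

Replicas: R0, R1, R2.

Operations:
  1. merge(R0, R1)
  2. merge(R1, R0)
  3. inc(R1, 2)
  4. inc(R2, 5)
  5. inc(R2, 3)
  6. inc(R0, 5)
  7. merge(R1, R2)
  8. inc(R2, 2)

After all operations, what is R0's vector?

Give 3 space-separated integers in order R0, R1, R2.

Answer: 5 0 0

Derivation:
Op 1: merge R0<->R1 -> R0=(0,0,0) R1=(0,0,0)
Op 2: merge R1<->R0 -> R1=(0,0,0) R0=(0,0,0)
Op 3: inc R1 by 2 -> R1=(0,2,0) value=2
Op 4: inc R2 by 5 -> R2=(0,0,5) value=5
Op 5: inc R2 by 3 -> R2=(0,0,8) value=8
Op 6: inc R0 by 5 -> R0=(5,0,0) value=5
Op 7: merge R1<->R2 -> R1=(0,2,8) R2=(0,2,8)
Op 8: inc R2 by 2 -> R2=(0,2,10) value=12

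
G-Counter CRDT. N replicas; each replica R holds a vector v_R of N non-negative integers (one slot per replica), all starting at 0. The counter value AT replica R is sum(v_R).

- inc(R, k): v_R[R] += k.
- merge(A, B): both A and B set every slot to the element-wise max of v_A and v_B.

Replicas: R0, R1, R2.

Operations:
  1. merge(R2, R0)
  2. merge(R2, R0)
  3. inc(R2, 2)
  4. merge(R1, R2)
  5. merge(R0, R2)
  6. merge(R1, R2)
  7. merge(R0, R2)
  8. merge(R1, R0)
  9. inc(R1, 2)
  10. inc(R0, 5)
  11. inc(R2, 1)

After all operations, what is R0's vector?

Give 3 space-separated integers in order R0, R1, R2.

Answer: 5 0 2

Derivation:
Op 1: merge R2<->R0 -> R2=(0,0,0) R0=(0,0,0)
Op 2: merge R2<->R0 -> R2=(0,0,0) R0=(0,0,0)
Op 3: inc R2 by 2 -> R2=(0,0,2) value=2
Op 4: merge R1<->R2 -> R1=(0,0,2) R2=(0,0,2)
Op 5: merge R0<->R2 -> R0=(0,0,2) R2=(0,0,2)
Op 6: merge R1<->R2 -> R1=(0,0,2) R2=(0,0,2)
Op 7: merge R0<->R2 -> R0=(0,0,2) R2=(0,0,2)
Op 8: merge R1<->R0 -> R1=(0,0,2) R0=(0,0,2)
Op 9: inc R1 by 2 -> R1=(0,2,2) value=4
Op 10: inc R0 by 5 -> R0=(5,0,2) value=7
Op 11: inc R2 by 1 -> R2=(0,0,3) value=3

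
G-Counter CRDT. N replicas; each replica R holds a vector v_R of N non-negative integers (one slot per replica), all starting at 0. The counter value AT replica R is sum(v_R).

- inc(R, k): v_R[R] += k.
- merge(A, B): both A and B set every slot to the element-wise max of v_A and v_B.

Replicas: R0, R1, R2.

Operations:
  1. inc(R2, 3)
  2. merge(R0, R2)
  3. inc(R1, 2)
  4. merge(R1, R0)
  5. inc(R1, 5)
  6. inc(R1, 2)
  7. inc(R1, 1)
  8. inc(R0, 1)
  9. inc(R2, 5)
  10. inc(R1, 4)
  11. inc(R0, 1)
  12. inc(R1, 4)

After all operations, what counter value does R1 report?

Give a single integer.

Answer: 21

Derivation:
Op 1: inc R2 by 3 -> R2=(0,0,3) value=3
Op 2: merge R0<->R2 -> R0=(0,0,3) R2=(0,0,3)
Op 3: inc R1 by 2 -> R1=(0,2,0) value=2
Op 4: merge R1<->R0 -> R1=(0,2,3) R0=(0,2,3)
Op 5: inc R1 by 5 -> R1=(0,7,3) value=10
Op 6: inc R1 by 2 -> R1=(0,9,3) value=12
Op 7: inc R1 by 1 -> R1=(0,10,3) value=13
Op 8: inc R0 by 1 -> R0=(1,2,3) value=6
Op 9: inc R2 by 5 -> R2=(0,0,8) value=8
Op 10: inc R1 by 4 -> R1=(0,14,3) value=17
Op 11: inc R0 by 1 -> R0=(2,2,3) value=7
Op 12: inc R1 by 4 -> R1=(0,18,3) value=21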